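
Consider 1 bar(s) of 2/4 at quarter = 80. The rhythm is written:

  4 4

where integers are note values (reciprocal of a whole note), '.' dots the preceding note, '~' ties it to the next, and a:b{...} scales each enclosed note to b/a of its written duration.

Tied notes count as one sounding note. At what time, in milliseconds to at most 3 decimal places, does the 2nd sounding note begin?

note 2 onset = 1b = 750.0ms

1. 0.0ms @ 0 + 750.0ms (1)
2. 750.0ms @ 1 + 750.0ms (1)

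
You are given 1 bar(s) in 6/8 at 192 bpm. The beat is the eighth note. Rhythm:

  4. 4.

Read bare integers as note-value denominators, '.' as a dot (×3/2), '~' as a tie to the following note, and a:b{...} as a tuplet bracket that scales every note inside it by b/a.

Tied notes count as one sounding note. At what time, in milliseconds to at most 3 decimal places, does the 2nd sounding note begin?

1. 0.0ms @ 0 + 937.5ms (3)
2. 937.5ms @ 3 + 937.5ms (3)

note 2 onset = 3b = 937.5ms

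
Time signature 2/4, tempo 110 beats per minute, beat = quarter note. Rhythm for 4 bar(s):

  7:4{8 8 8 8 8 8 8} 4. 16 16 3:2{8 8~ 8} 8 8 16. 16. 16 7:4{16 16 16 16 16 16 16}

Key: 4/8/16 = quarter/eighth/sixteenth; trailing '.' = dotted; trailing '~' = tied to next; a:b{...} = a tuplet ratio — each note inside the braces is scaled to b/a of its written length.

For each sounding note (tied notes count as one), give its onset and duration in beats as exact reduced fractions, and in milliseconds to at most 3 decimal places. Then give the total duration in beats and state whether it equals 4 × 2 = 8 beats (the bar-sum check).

1) 0.0ms=0b +155.844ms=2/7b
2) 155.844ms=2/7b +155.844ms=2/7b
3) 311.688ms=4/7b +155.844ms=2/7b
4) 467.532ms=6/7b +155.844ms=2/7b
5) 623.377ms=8/7b +155.844ms=2/7b
6) 779.221ms=10/7b +155.844ms=2/7b
7) 935.065ms=12/7b +155.844ms=2/7b
8) 1090.909ms=2b +818.182ms=3/2b
9) 1909.091ms=7/2b +136.364ms=1/4b
10) 2045.455ms=15/4b +136.364ms=1/4b
11) 2181.818ms=4b +181.818ms=1/3b
12) 2363.636ms=13/3b +363.636ms=2/3b
13) 2727.273ms=5b +272.727ms=1/2b
14) 3000.0ms=11/2b +272.727ms=1/2b
15) 3272.727ms=6b +204.545ms=3/8b
16) 3477.273ms=51/8b +204.545ms=3/8b
17) 3681.818ms=27/4b +136.364ms=1/4b
18) 3818.182ms=7b +77.922ms=1/7b
19) 3896.104ms=50/7b +77.922ms=1/7b
20) 3974.026ms=51/7b +77.922ms=1/7b
21) 4051.948ms=52/7b +77.922ms=1/7b
22) 4129.87ms=53/7b +77.922ms=1/7b
23) 4207.792ms=54/7b +77.922ms=1/7b
24) 4285.714ms=55/7b +77.922ms=1/7b
Σ=8b of 8 (110bpm 2/4) — PASS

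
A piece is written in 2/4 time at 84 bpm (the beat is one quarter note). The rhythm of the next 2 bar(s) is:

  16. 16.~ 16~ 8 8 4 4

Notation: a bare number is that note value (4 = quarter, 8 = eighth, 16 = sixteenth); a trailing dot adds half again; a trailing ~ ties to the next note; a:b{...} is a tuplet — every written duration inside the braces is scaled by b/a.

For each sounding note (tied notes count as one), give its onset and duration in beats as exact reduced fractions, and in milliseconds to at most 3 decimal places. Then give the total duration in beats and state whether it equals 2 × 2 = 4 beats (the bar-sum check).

1) 0.0ms=0b +267.857ms=3/8b
2) 267.857ms=3/8b +803.571ms=9/8b
3) 1071.429ms=3/2b +357.143ms=1/2b
4) 1428.571ms=2b +714.286ms=1b
5) 2142.857ms=3b +714.286ms=1b
Σ=4b of 4 (84bpm 2/4) — PASS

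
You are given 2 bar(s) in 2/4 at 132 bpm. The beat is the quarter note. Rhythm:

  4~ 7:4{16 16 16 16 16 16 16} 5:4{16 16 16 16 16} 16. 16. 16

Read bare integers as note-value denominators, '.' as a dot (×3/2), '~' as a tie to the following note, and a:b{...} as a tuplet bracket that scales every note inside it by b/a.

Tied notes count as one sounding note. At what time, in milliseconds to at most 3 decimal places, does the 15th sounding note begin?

1. 0.0ms @ 0 + 519.481ms (8/7)
2. 519.481ms @ 8/7 + 64.935ms (1/7)
3. 584.416ms @ 9/7 + 64.935ms (1/7)
4. 649.351ms @ 10/7 + 64.935ms (1/7)
5. 714.286ms @ 11/7 + 64.935ms (1/7)
6. 779.221ms @ 12/7 + 64.935ms (1/7)
7. 844.156ms @ 13/7 + 64.935ms (1/7)
8. 909.091ms @ 2 + 90.909ms (1/5)
9. 1000.0ms @ 11/5 + 90.909ms (1/5)
10. 1090.909ms @ 12/5 + 90.909ms (1/5)
11. 1181.818ms @ 13/5 + 90.909ms (1/5)
12. 1272.727ms @ 14/5 + 90.909ms (1/5)
13. 1363.636ms @ 3 + 170.455ms (3/8)
14. 1534.091ms @ 27/8 + 170.455ms (3/8)
15. 1704.545ms @ 15/4 + 113.636ms (1/4)

note 15 onset = 15/4b = 1704.545ms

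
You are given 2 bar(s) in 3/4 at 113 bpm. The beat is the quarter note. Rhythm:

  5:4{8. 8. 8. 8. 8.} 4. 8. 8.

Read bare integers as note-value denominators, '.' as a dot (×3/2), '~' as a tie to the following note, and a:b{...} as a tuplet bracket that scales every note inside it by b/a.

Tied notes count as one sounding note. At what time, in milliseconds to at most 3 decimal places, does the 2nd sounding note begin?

1. 0.0ms @ 0 + 318.584ms (3/5)
2. 318.584ms @ 3/5 + 318.584ms (3/5)
3. 637.168ms @ 6/5 + 318.584ms (3/5)
4. 955.752ms @ 9/5 + 318.584ms (3/5)
5. 1274.336ms @ 12/5 + 318.584ms (3/5)
6. 1592.92ms @ 3 + 796.46ms (3/2)
7. 2389.381ms @ 9/2 + 398.23ms (3/4)
8. 2787.611ms @ 21/4 + 398.23ms (3/4)

note 2 onset = 3/5b = 318.584ms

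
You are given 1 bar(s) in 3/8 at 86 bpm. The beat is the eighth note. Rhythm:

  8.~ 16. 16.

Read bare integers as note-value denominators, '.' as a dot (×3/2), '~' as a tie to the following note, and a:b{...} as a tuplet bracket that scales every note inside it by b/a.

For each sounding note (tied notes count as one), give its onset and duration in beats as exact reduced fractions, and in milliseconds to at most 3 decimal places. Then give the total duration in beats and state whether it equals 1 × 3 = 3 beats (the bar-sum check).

1) 0.0ms=0b +1569.767ms=9/4b
2) 1569.767ms=9/4b +523.256ms=3/4b
Σ=3b of 3 (86bpm 3/8) — PASS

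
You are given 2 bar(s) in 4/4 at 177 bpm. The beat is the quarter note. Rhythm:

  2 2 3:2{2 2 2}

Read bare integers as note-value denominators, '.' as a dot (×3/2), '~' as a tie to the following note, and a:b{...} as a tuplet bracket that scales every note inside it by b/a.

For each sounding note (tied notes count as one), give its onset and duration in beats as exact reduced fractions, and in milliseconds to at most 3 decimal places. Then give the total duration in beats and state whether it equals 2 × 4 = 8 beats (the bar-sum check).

1) 0.0ms=0b +677.966ms=2b
2) 677.966ms=2b +677.966ms=2b
3) 1355.932ms=4b +451.977ms=4/3b
4) 1807.91ms=16/3b +451.977ms=4/3b
5) 2259.887ms=20/3b +451.977ms=4/3b
Σ=8b of 8 (177bpm 4/4) — PASS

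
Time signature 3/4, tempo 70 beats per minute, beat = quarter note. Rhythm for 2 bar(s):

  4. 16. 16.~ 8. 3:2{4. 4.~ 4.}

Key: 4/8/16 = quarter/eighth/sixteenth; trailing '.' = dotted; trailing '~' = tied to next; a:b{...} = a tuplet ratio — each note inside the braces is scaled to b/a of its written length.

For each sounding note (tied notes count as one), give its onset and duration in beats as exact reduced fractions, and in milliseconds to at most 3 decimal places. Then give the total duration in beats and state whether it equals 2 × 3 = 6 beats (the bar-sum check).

1) 0.0ms=0b +1285.714ms=3/2b
2) 1285.714ms=3/2b +321.429ms=3/8b
3) 1607.143ms=15/8b +964.286ms=9/8b
4) 2571.429ms=3b +857.143ms=1b
5) 3428.571ms=4b +1714.286ms=2b
Σ=6b of 6 (70bpm 3/4) — PASS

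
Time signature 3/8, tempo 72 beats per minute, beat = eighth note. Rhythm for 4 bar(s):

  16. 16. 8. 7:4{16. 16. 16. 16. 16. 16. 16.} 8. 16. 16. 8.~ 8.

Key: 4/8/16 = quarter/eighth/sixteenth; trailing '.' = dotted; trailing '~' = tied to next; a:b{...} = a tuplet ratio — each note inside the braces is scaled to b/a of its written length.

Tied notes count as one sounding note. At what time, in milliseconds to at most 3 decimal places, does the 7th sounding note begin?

1. 0.0ms @ 0 + 625.0ms (3/4)
2. 625.0ms @ 3/4 + 625.0ms (3/4)
3. 1250.0ms @ 3/2 + 1250.0ms (3/2)
4. 2500.0ms @ 3 + 357.143ms (3/7)
5. 2857.143ms @ 24/7 + 357.143ms (3/7)
6. 3214.286ms @ 27/7 + 357.143ms (3/7)
7. 3571.429ms @ 30/7 + 357.143ms (3/7)
8. 3928.571ms @ 33/7 + 357.143ms (3/7)
9. 4285.714ms @ 36/7 + 357.143ms (3/7)
10. 4642.857ms @ 39/7 + 357.143ms (3/7)
11. 5000.0ms @ 6 + 1250.0ms (3/2)
12. 6250.0ms @ 15/2 + 625.0ms (3/4)
13. 6875.0ms @ 33/4 + 625.0ms (3/4)
14. 7500.0ms @ 9 + 2500.0ms (3)

note 7 onset = 30/7b = 3571.429ms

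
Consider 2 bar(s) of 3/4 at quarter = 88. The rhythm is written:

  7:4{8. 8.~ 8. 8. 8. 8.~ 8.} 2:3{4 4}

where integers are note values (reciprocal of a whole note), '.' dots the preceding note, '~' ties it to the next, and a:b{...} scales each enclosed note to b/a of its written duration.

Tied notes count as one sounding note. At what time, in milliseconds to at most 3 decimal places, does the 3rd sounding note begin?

1. 0.0ms @ 0 + 292.208ms (3/7)
2. 292.208ms @ 3/7 + 584.416ms (6/7)
3. 876.623ms @ 9/7 + 292.208ms (3/7)
4. 1168.831ms @ 12/7 + 292.208ms (3/7)
5. 1461.039ms @ 15/7 + 584.416ms (6/7)
6. 2045.455ms @ 3 + 1022.727ms (3/2)
7. 3068.182ms @ 9/2 + 1022.727ms (3/2)

note 3 onset = 9/7b = 876.623ms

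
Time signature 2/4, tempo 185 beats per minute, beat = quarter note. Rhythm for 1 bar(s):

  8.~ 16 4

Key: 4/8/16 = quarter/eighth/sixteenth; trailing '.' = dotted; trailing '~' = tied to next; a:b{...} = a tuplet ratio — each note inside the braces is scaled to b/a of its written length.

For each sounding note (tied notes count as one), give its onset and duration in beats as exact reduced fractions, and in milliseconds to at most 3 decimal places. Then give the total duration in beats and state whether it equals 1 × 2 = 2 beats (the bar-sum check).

1) 0.0ms=0b +324.324ms=1b
2) 324.324ms=1b +324.324ms=1b
Σ=2b of 2 (185bpm 2/4) — PASS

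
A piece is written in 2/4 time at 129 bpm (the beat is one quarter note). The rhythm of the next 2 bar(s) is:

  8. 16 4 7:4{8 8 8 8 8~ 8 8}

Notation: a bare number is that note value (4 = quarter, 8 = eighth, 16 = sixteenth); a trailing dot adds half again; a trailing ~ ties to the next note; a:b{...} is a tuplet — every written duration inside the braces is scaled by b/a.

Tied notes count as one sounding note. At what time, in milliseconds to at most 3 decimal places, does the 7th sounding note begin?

1. 0.0ms @ 0 + 348.837ms (3/4)
2. 348.837ms @ 3/4 + 116.279ms (1/4)
3. 465.116ms @ 1 + 465.116ms (1)
4. 930.233ms @ 2 + 132.89ms (2/7)
5. 1063.123ms @ 16/7 + 132.89ms (2/7)
6. 1196.013ms @ 18/7 + 132.89ms (2/7)
7. 1328.904ms @ 20/7 + 132.89ms (2/7)
8. 1461.794ms @ 22/7 + 265.781ms (4/7)
9. 1727.575ms @ 26/7 + 132.89ms (2/7)

note 7 onset = 20/7b = 1328.904ms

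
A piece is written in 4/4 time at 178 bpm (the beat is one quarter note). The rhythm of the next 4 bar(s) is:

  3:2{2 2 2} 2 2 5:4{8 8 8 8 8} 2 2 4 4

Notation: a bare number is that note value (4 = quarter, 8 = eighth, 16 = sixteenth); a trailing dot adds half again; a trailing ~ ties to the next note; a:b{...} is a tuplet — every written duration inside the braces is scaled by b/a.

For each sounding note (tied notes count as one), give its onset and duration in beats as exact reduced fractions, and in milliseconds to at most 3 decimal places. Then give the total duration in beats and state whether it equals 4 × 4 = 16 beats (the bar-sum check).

1) 0.0ms=0b +449.438ms=4/3b
2) 449.438ms=4/3b +449.438ms=4/3b
3) 898.876ms=8/3b +449.438ms=4/3b
4) 1348.315ms=4b +674.157ms=2b
5) 2022.472ms=6b +674.157ms=2b
6) 2696.629ms=8b +134.831ms=2/5b
7) 2831.461ms=42/5b +134.831ms=2/5b
8) 2966.292ms=44/5b +134.831ms=2/5b
9) 3101.124ms=46/5b +134.831ms=2/5b
10) 3235.955ms=48/5b +134.831ms=2/5b
11) 3370.787ms=10b +674.157ms=2b
12) 4044.944ms=12b +674.157ms=2b
13) 4719.101ms=14b +337.079ms=1b
14) 5056.18ms=15b +337.079ms=1b
Σ=16b of 16 (178bpm 4/4) — PASS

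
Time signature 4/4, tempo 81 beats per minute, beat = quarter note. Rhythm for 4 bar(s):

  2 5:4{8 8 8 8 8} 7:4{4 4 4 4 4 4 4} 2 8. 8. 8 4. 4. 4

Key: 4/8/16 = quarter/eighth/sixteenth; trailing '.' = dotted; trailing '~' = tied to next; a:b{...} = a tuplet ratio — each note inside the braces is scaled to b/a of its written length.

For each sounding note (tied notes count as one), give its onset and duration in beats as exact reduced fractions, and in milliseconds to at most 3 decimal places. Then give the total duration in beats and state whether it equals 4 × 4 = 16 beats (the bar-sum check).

1) 0.0ms=0b +1481.481ms=2b
2) 1481.481ms=2b +296.296ms=2/5b
3) 1777.778ms=12/5b +296.296ms=2/5b
4) 2074.074ms=14/5b +296.296ms=2/5b
5) 2370.37ms=16/5b +296.296ms=2/5b
6) 2666.667ms=18/5b +296.296ms=2/5b
7) 2962.963ms=4b +423.28ms=4/7b
8) 3386.243ms=32/7b +423.28ms=4/7b
9) 3809.524ms=36/7b +423.28ms=4/7b
10) 4232.804ms=40/7b +423.28ms=4/7b
11) 4656.085ms=44/7b +423.28ms=4/7b
12) 5079.365ms=48/7b +423.28ms=4/7b
13) 5502.646ms=52/7b +423.28ms=4/7b
14) 5925.926ms=8b +1481.481ms=2b
15) 7407.407ms=10b +555.556ms=3/4b
16) 7962.963ms=43/4b +555.556ms=3/4b
17) 8518.519ms=23/2b +370.37ms=1/2b
18) 8888.889ms=12b +1111.111ms=3/2b
19) 10000.0ms=27/2b +1111.111ms=3/2b
20) 11111.111ms=15b +740.741ms=1b
Σ=16b of 16 (81bpm 4/4) — PASS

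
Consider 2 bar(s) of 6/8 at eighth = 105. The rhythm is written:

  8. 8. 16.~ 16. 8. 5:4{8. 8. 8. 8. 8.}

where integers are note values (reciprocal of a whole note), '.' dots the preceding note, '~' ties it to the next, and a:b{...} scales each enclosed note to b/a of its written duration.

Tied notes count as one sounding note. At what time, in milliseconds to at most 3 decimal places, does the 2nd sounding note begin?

1. 0.0ms @ 0 + 857.143ms (3/2)
2. 857.143ms @ 3/2 + 857.143ms (3/2)
3. 1714.286ms @ 3 + 857.143ms (3/2)
4. 2571.429ms @ 9/2 + 857.143ms (3/2)
5. 3428.571ms @ 6 + 685.714ms (6/5)
6. 4114.286ms @ 36/5 + 685.714ms (6/5)
7. 4800.0ms @ 42/5 + 685.714ms (6/5)
8. 5485.714ms @ 48/5 + 685.714ms (6/5)
9. 6171.429ms @ 54/5 + 685.714ms (6/5)

note 2 onset = 3/2b = 857.143ms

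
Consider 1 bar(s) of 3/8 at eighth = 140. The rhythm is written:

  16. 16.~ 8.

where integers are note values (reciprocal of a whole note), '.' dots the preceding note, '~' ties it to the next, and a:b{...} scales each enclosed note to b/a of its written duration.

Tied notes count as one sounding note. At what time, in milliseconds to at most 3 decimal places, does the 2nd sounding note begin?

note 2 onset = 3/4b = 321.429ms

1. 0.0ms @ 0 + 321.429ms (3/4)
2. 321.429ms @ 3/4 + 964.286ms (9/4)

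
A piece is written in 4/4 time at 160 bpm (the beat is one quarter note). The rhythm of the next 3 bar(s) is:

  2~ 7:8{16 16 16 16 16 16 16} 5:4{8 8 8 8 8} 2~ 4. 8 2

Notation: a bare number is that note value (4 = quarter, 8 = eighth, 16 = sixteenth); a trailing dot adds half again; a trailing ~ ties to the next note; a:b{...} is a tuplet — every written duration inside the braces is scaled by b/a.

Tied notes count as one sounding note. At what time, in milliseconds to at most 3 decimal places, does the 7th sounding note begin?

note 7 onset = 26/7b = 1392.857ms

1. 0.0ms @ 0 + 857.143ms (16/7)
2. 857.143ms @ 16/7 + 107.143ms (2/7)
3. 964.286ms @ 18/7 + 107.143ms (2/7)
4. 1071.429ms @ 20/7 + 107.143ms (2/7)
5. 1178.571ms @ 22/7 + 107.143ms (2/7)
6. 1285.714ms @ 24/7 + 107.143ms (2/7)
7. 1392.857ms @ 26/7 + 107.143ms (2/7)
8. 1500.0ms @ 4 + 150.0ms (2/5)
9. 1650.0ms @ 22/5 + 150.0ms (2/5)
10. 1800.0ms @ 24/5 + 150.0ms (2/5)
11. 1950.0ms @ 26/5 + 150.0ms (2/5)
12. 2100.0ms @ 28/5 + 150.0ms (2/5)
13. 2250.0ms @ 6 + 1312.5ms (7/2)
14. 3562.5ms @ 19/2 + 187.5ms (1/2)
15. 3750.0ms @ 10 + 750.0ms (2)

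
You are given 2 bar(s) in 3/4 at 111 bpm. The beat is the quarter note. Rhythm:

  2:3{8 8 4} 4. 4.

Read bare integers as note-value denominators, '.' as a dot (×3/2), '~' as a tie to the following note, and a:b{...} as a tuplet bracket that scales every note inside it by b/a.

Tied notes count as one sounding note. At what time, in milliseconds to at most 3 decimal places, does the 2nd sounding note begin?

1. 0.0ms @ 0 + 405.405ms (3/4)
2. 405.405ms @ 3/4 + 405.405ms (3/4)
3. 810.811ms @ 3/2 + 810.811ms (3/2)
4. 1621.622ms @ 3 + 810.811ms (3/2)
5. 2432.432ms @ 9/2 + 810.811ms (3/2)

note 2 onset = 3/4b = 405.405ms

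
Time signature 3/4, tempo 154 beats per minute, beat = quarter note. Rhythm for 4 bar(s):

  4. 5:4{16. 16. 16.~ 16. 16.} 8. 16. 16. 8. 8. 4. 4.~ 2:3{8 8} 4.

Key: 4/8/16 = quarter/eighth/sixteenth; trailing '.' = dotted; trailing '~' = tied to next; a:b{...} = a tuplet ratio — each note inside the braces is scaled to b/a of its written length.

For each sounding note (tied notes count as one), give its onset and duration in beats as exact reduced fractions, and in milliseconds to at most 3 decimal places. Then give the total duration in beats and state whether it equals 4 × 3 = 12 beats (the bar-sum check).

1) 0.0ms=0b +584.416ms=3/2b
2) 584.416ms=3/2b +116.883ms=3/10b
3) 701.299ms=9/5b +116.883ms=3/10b
4) 818.182ms=21/10b +233.766ms=3/5b
5) 1051.948ms=27/10b +116.883ms=3/10b
6) 1168.831ms=3b +292.208ms=3/4b
7) 1461.039ms=15/4b +146.104ms=3/8b
8) 1607.143ms=33/8b +146.104ms=3/8b
9) 1753.247ms=9/2b +292.208ms=3/4b
10) 2045.455ms=21/4b +292.208ms=3/4b
11) 2337.662ms=6b +584.416ms=3/2b
12) 2922.078ms=15/2b +876.623ms=9/4b
13) 3798.701ms=39/4b +292.208ms=3/4b
14) 4090.909ms=21/2b +584.416ms=3/2b
Σ=12b of 12 (154bpm 3/4) — PASS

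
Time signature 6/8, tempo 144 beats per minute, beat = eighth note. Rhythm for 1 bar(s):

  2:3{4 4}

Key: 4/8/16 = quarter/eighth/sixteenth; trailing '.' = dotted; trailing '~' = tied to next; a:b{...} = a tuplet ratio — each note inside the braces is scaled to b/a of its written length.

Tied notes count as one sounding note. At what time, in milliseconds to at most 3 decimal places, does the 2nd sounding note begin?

1. 0.0ms @ 0 + 1250.0ms (3)
2. 1250.0ms @ 3 + 1250.0ms (3)

note 2 onset = 3b = 1250.0ms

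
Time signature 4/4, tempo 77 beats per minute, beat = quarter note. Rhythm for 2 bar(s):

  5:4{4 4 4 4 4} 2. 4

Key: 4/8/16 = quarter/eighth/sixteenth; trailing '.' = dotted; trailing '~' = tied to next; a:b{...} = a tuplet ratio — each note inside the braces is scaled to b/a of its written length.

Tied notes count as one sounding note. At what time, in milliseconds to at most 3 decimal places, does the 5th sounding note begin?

note 5 onset = 16/5b = 2493.506ms

1. 0.0ms @ 0 + 623.377ms (4/5)
2. 623.377ms @ 4/5 + 623.377ms (4/5)
3. 1246.753ms @ 8/5 + 623.377ms (4/5)
4. 1870.13ms @ 12/5 + 623.377ms (4/5)
5. 2493.506ms @ 16/5 + 623.377ms (4/5)
6. 3116.883ms @ 4 + 2337.662ms (3)
7. 5454.545ms @ 7 + 779.221ms (1)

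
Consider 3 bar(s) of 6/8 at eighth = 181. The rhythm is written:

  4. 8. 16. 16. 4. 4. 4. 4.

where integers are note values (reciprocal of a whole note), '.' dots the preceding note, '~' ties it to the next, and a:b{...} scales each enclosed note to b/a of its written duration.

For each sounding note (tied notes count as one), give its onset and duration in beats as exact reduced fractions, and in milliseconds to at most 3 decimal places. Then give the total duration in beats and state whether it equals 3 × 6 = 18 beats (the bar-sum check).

1) 0.0ms=0b +994.475ms=3b
2) 994.475ms=3b +497.238ms=3/2b
3) 1491.713ms=9/2b +248.619ms=3/4b
4) 1740.331ms=21/4b +248.619ms=3/4b
5) 1988.95ms=6b +994.475ms=3b
6) 2983.425ms=9b +994.475ms=3b
7) 3977.901ms=12b +994.475ms=3b
8) 4972.376ms=15b +994.475ms=3b
Σ=18b of 18 (181bpm 6/8) — PASS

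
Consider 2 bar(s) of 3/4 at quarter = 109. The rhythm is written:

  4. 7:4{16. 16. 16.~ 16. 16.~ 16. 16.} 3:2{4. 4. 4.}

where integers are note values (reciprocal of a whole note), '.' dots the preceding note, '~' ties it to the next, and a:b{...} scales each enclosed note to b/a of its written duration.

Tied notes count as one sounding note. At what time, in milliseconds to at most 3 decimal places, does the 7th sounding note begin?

1. 0.0ms @ 0 + 825.688ms (3/2)
2. 825.688ms @ 3/2 + 117.955ms (3/14)
3. 943.644ms @ 12/7 + 117.955ms (3/14)
4. 1061.599ms @ 27/14 + 235.911ms (3/7)
5. 1297.51ms @ 33/14 + 235.911ms (3/7)
6. 1533.421ms @ 39/14 + 117.955ms (3/14)
7. 1651.376ms @ 3 + 550.459ms (1)
8. 2201.835ms @ 4 + 550.459ms (1)
9. 2752.294ms @ 5 + 550.459ms (1)

note 7 onset = 3b = 1651.376ms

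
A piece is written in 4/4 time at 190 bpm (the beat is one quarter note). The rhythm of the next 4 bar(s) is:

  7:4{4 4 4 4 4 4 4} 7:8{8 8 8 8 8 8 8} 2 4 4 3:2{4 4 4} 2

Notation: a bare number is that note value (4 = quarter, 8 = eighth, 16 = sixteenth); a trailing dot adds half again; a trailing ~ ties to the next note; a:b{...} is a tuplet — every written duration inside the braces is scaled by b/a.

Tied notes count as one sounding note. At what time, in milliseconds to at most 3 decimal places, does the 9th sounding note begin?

1. 0.0ms @ 0 + 180.451ms (4/7)
2. 180.451ms @ 4/7 + 180.451ms (4/7)
3. 360.902ms @ 8/7 + 180.451ms (4/7)
4. 541.353ms @ 12/7 + 180.451ms (4/7)
5. 721.805ms @ 16/7 + 180.451ms (4/7)
6. 902.256ms @ 20/7 + 180.451ms (4/7)
7. 1082.707ms @ 24/7 + 180.451ms (4/7)
8. 1263.158ms @ 4 + 180.451ms (4/7)
9. 1443.609ms @ 32/7 + 180.451ms (4/7)
10. 1624.06ms @ 36/7 + 180.451ms (4/7)
11. 1804.511ms @ 40/7 + 180.451ms (4/7)
12. 1984.962ms @ 44/7 + 180.451ms (4/7)
13. 2165.414ms @ 48/7 + 180.451ms (4/7)
14. 2345.865ms @ 52/7 + 180.451ms (4/7)
15. 2526.316ms @ 8 + 631.579ms (2)
16. 3157.895ms @ 10 + 315.789ms (1)
17. 3473.684ms @ 11 + 315.789ms (1)
18. 3789.474ms @ 12 + 210.526ms (2/3)
19. 4000.0ms @ 38/3 + 210.526ms (2/3)
20. 4210.526ms @ 40/3 + 210.526ms (2/3)
21. 4421.053ms @ 14 + 631.579ms (2)

note 9 onset = 32/7b = 1443.609ms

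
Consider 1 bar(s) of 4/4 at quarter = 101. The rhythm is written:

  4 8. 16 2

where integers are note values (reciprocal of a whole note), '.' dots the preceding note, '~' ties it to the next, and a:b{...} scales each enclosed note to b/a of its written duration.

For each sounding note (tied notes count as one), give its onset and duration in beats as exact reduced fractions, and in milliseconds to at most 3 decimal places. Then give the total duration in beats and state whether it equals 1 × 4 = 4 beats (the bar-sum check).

1) 0.0ms=0b +594.059ms=1b
2) 594.059ms=1b +445.545ms=3/4b
3) 1039.604ms=7/4b +148.515ms=1/4b
4) 1188.119ms=2b +1188.119ms=2b
Σ=4b of 4 (101bpm 4/4) — PASS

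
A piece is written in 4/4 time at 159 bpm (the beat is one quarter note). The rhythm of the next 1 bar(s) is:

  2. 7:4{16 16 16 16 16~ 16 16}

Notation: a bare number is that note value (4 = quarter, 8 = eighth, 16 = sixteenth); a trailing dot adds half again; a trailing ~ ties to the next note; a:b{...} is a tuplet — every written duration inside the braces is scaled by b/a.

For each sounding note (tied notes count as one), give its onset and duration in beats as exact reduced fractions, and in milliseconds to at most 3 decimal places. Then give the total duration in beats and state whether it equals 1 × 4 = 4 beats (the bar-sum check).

1) 0.0ms=0b +1132.075ms=3b
2) 1132.075ms=3b +53.908ms=1/7b
3) 1185.984ms=22/7b +53.908ms=1/7b
4) 1239.892ms=23/7b +53.908ms=1/7b
5) 1293.801ms=24/7b +53.908ms=1/7b
6) 1347.709ms=25/7b +107.817ms=2/7b
7) 1455.526ms=27/7b +53.908ms=1/7b
Σ=4b of 4 (159bpm 4/4) — PASS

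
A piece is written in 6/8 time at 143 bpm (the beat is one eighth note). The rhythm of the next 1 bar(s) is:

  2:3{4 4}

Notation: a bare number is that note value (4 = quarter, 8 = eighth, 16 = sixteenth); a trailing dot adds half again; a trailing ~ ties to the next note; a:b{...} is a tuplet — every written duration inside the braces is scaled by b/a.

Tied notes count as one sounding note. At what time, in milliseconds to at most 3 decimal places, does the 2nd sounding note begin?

1. 0.0ms @ 0 + 1258.741ms (3)
2. 1258.741ms @ 3 + 1258.741ms (3)

note 2 onset = 3b = 1258.741ms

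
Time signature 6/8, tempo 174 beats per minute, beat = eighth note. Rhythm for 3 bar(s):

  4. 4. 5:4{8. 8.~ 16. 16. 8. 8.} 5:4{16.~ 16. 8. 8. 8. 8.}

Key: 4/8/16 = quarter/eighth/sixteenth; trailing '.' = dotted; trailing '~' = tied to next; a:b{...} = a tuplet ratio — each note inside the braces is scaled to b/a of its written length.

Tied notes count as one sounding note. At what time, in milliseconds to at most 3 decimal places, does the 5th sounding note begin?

note 5 onset = 9b = 3103.448ms

1. 0.0ms @ 0 + 1034.483ms (3)
2. 1034.483ms @ 3 + 1034.483ms (3)
3. 2068.966ms @ 6 + 413.793ms (6/5)
4. 2482.759ms @ 36/5 + 620.69ms (9/5)
5. 3103.448ms @ 9 + 206.897ms (3/5)
6. 3310.345ms @ 48/5 + 413.793ms (6/5)
7. 3724.138ms @ 54/5 + 413.793ms (6/5)
8. 4137.931ms @ 12 + 413.793ms (6/5)
9. 4551.724ms @ 66/5 + 413.793ms (6/5)
10. 4965.517ms @ 72/5 + 413.793ms (6/5)
11. 5379.31ms @ 78/5 + 413.793ms (6/5)
12. 5793.103ms @ 84/5 + 413.793ms (6/5)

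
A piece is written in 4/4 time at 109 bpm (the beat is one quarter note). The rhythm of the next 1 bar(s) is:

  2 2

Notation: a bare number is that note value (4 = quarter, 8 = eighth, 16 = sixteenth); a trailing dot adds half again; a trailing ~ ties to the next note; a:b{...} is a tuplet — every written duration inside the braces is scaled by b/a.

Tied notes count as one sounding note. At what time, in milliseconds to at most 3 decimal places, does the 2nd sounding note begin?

note 2 onset = 2b = 1100.917ms

1. 0.0ms @ 0 + 1100.917ms (2)
2. 1100.917ms @ 2 + 1100.917ms (2)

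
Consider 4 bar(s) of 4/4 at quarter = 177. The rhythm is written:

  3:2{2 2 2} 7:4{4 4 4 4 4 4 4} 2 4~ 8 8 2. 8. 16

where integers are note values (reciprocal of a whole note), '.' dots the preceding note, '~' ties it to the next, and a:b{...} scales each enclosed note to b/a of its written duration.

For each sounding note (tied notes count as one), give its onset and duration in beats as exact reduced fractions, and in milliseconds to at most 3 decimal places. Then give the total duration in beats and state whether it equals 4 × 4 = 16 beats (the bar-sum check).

1) 0.0ms=0b +451.977ms=4/3b
2) 451.977ms=4/3b +451.977ms=4/3b
3) 903.955ms=8/3b +451.977ms=4/3b
4) 1355.932ms=4b +193.705ms=4/7b
5) 1549.637ms=32/7b +193.705ms=4/7b
6) 1743.341ms=36/7b +193.705ms=4/7b
7) 1937.046ms=40/7b +193.705ms=4/7b
8) 2130.751ms=44/7b +193.705ms=4/7b
9) 2324.455ms=48/7b +193.705ms=4/7b
10) 2518.16ms=52/7b +193.705ms=4/7b
11) 2711.864ms=8b +677.966ms=2b
12) 3389.831ms=10b +508.475ms=3/2b
13) 3898.305ms=23/2b +169.492ms=1/2b
14) 4067.797ms=12b +1016.949ms=3b
15) 5084.746ms=15b +254.237ms=3/4b
16) 5338.983ms=63/4b +84.746ms=1/4b
Σ=16b of 16 (177bpm 4/4) — PASS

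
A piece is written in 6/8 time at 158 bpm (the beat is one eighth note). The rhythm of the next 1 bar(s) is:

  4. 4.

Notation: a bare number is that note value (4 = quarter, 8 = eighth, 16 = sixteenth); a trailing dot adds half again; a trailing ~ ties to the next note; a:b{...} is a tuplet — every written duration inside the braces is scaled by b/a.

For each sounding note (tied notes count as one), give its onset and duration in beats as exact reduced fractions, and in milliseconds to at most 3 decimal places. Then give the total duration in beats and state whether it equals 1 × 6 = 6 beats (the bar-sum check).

1) 0.0ms=0b +1139.241ms=3b
2) 1139.241ms=3b +1139.241ms=3b
Σ=6b of 6 (158bpm 6/8) — PASS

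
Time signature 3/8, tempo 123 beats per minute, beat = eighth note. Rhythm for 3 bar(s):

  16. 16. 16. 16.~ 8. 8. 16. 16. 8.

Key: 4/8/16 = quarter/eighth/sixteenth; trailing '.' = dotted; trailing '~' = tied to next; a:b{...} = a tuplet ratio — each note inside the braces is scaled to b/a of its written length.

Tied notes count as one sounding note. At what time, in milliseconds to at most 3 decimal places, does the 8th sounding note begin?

1. 0.0ms @ 0 + 365.854ms (3/4)
2. 365.854ms @ 3/4 + 365.854ms (3/4)
3. 731.707ms @ 3/2 + 365.854ms (3/4)
4. 1097.561ms @ 9/4 + 1097.561ms (9/4)
5. 2195.122ms @ 9/2 + 731.707ms (3/2)
6. 2926.829ms @ 6 + 365.854ms (3/4)
7. 3292.683ms @ 27/4 + 365.854ms (3/4)
8. 3658.537ms @ 15/2 + 731.707ms (3/2)

note 8 onset = 15/2b = 3658.537ms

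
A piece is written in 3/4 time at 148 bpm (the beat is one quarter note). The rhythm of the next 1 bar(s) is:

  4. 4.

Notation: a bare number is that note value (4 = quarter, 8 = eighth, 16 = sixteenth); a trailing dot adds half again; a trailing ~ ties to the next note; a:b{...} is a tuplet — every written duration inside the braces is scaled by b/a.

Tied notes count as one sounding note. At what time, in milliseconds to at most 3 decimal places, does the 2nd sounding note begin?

1. 0.0ms @ 0 + 608.108ms (3/2)
2. 608.108ms @ 3/2 + 608.108ms (3/2)

note 2 onset = 3/2b = 608.108ms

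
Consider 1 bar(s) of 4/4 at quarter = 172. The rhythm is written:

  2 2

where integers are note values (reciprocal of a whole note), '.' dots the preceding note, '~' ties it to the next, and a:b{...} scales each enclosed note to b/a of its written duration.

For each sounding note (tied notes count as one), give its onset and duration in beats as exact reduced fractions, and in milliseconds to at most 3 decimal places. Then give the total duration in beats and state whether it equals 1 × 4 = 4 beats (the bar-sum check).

1) 0.0ms=0b +697.674ms=2b
2) 697.674ms=2b +697.674ms=2b
Σ=4b of 4 (172bpm 4/4) — PASS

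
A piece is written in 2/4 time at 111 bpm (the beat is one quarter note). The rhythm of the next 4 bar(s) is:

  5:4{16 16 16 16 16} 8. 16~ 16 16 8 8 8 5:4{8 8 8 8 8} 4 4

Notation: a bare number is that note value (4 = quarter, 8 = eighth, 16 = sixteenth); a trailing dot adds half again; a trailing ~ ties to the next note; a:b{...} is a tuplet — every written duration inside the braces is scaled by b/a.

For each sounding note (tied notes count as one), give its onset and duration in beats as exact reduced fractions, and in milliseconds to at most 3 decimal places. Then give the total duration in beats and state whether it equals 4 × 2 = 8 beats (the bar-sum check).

1) 0.0ms=0b +108.108ms=1/5b
2) 108.108ms=1/5b +108.108ms=1/5b
3) 216.216ms=2/5b +108.108ms=1/5b
4) 324.324ms=3/5b +108.108ms=1/5b
5) 432.432ms=4/5b +108.108ms=1/5b
6) 540.541ms=1b +405.405ms=3/4b
7) 945.946ms=7/4b +270.27ms=1/2b
8) 1216.216ms=9/4b +135.135ms=1/4b
9) 1351.351ms=5/2b +270.27ms=1/2b
10) 1621.622ms=3b +270.27ms=1/2b
11) 1891.892ms=7/2b +270.27ms=1/2b
12) 2162.162ms=4b +216.216ms=2/5b
13) 2378.378ms=22/5b +216.216ms=2/5b
14) 2594.595ms=24/5b +216.216ms=2/5b
15) 2810.811ms=26/5b +216.216ms=2/5b
16) 3027.027ms=28/5b +216.216ms=2/5b
17) 3243.243ms=6b +540.541ms=1b
18) 3783.784ms=7b +540.541ms=1b
Σ=8b of 8 (111bpm 2/4) — PASS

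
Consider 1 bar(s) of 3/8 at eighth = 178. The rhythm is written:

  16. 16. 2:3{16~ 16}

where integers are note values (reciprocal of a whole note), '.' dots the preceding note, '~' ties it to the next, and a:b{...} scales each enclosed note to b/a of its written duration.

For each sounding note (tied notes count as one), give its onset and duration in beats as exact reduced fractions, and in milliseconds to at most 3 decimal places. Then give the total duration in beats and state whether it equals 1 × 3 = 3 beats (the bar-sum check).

1) 0.0ms=0b +252.809ms=3/4b
2) 252.809ms=3/4b +252.809ms=3/4b
3) 505.618ms=3/2b +505.618ms=3/2b
Σ=3b of 3 (178bpm 3/8) — PASS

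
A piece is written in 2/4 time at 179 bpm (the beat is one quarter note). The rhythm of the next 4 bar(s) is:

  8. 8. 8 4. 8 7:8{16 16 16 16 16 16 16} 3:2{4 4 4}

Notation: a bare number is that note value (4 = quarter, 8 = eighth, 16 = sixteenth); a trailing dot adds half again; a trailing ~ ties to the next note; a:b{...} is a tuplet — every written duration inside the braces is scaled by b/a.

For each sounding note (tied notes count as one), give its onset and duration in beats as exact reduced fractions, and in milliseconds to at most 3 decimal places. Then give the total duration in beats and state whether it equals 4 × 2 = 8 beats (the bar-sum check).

1) 0.0ms=0b +251.397ms=3/4b
2) 251.397ms=3/4b +251.397ms=3/4b
3) 502.793ms=3/2b +167.598ms=1/2b
4) 670.391ms=2b +502.793ms=3/2b
5) 1173.184ms=7/2b +167.598ms=1/2b
6) 1340.782ms=4b +95.77ms=2/7b
7) 1436.552ms=30/7b +95.77ms=2/7b
8) 1532.322ms=32/7b +95.77ms=2/7b
9) 1628.093ms=34/7b +95.77ms=2/7b
10) 1723.863ms=36/7b +95.77ms=2/7b
11) 1819.633ms=38/7b +95.77ms=2/7b
12) 1915.403ms=40/7b +95.77ms=2/7b
13) 2011.173ms=6b +223.464ms=2/3b
14) 2234.637ms=20/3b +223.464ms=2/3b
15) 2458.101ms=22/3b +223.464ms=2/3b
Σ=8b of 8 (179bpm 2/4) — PASS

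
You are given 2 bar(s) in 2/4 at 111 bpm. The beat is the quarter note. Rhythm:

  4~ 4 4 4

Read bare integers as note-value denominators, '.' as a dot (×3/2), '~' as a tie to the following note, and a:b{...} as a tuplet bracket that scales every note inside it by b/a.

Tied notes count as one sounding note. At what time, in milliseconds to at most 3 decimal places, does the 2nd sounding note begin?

1. 0.0ms @ 0 + 1081.081ms (2)
2. 1081.081ms @ 2 + 540.541ms (1)
3. 1621.622ms @ 3 + 540.541ms (1)

note 2 onset = 2b = 1081.081ms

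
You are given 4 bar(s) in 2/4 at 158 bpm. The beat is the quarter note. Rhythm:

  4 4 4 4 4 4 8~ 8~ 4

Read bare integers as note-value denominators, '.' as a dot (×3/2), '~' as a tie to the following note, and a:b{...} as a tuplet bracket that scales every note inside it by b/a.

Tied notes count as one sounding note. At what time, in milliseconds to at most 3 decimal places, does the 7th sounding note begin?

note 7 onset = 6b = 2278.481ms

1. 0.0ms @ 0 + 379.747ms (1)
2. 379.747ms @ 1 + 379.747ms (1)
3. 759.494ms @ 2 + 379.747ms (1)
4. 1139.241ms @ 3 + 379.747ms (1)
5. 1518.987ms @ 4 + 379.747ms (1)
6. 1898.734ms @ 5 + 379.747ms (1)
7. 2278.481ms @ 6 + 759.494ms (2)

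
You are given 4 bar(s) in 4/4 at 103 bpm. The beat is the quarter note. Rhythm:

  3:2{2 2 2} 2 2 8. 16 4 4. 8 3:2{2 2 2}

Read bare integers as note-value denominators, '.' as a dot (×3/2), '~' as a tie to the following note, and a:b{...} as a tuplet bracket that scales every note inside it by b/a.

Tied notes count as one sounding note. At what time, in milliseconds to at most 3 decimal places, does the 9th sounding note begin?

note 9 onset = 10b = 5825.243ms

1. 0.0ms @ 0 + 776.699ms (4/3)
2. 776.699ms @ 4/3 + 776.699ms (4/3)
3. 1553.398ms @ 8/3 + 776.699ms (4/3)
4. 2330.097ms @ 4 + 1165.049ms (2)
5. 3495.146ms @ 6 + 1165.049ms (2)
6. 4660.194ms @ 8 + 436.893ms (3/4)
7. 5097.087ms @ 35/4 + 145.631ms (1/4)
8. 5242.718ms @ 9 + 582.524ms (1)
9. 5825.243ms @ 10 + 873.786ms (3/2)
10. 6699.029ms @ 23/2 + 291.262ms (1/2)
11. 6990.291ms @ 12 + 776.699ms (4/3)
12. 7766.99ms @ 40/3 + 776.699ms (4/3)
13. 8543.689ms @ 44/3 + 776.699ms (4/3)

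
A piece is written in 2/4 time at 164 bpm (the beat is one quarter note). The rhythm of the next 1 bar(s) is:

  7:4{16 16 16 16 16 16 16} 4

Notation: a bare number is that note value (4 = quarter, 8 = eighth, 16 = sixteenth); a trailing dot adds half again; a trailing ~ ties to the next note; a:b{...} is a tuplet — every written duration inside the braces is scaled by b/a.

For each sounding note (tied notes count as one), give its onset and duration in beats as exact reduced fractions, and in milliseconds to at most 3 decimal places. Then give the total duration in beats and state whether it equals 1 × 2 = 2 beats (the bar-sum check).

1) 0.0ms=0b +52.265ms=1/7b
2) 52.265ms=1/7b +52.265ms=1/7b
3) 104.53ms=2/7b +52.265ms=1/7b
4) 156.794ms=3/7b +52.265ms=1/7b
5) 209.059ms=4/7b +52.265ms=1/7b
6) 261.324ms=5/7b +52.265ms=1/7b
7) 313.589ms=6/7b +52.265ms=1/7b
8) 365.854ms=1b +365.854ms=1b
Σ=2b of 2 (164bpm 2/4) — PASS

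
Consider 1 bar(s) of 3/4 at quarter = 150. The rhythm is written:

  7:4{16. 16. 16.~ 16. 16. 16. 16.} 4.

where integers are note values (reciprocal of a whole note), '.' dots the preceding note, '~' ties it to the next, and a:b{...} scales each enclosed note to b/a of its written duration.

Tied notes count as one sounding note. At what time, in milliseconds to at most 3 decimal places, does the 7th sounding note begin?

1. 0.0ms @ 0 + 85.714ms (3/14)
2. 85.714ms @ 3/14 + 85.714ms (3/14)
3. 171.429ms @ 3/7 + 171.429ms (3/7)
4. 342.857ms @ 6/7 + 85.714ms (3/14)
5. 428.571ms @ 15/14 + 85.714ms (3/14)
6. 514.286ms @ 9/7 + 85.714ms (3/14)
7. 600.0ms @ 3/2 + 600.0ms (3/2)

note 7 onset = 3/2b = 600.0ms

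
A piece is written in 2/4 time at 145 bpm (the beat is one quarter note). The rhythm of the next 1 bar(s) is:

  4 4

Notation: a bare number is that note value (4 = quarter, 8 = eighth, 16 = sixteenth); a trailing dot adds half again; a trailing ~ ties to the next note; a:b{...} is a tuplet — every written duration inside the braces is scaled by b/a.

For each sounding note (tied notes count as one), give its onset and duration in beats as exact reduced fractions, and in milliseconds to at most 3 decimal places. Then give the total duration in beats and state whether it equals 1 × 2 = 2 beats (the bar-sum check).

1) 0.0ms=0b +413.793ms=1b
2) 413.793ms=1b +413.793ms=1b
Σ=2b of 2 (145bpm 2/4) — PASS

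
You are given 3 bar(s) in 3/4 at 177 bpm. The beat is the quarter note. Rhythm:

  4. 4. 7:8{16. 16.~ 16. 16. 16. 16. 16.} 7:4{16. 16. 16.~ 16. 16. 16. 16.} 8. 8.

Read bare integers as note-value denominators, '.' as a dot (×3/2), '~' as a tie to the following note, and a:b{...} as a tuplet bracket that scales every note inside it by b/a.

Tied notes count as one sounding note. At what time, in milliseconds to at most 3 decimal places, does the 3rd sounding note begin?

note 3 onset = 3b = 1016.949ms

1. 0.0ms @ 0 + 508.475ms (3/2)
2. 508.475ms @ 3/2 + 508.475ms (3/2)
3. 1016.949ms @ 3 + 145.278ms (3/7)
4. 1162.228ms @ 24/7 + 290.557ms (6/7)
5. 1452.785ms @ 30/7 + 145.278ms (3/7)
6. 1598.063ms @ 33/7 + 145.278ms (3/7)
7. 1743.341ms @ 36/7 + 145.278ms (3/7)
8. 1888.62ms @ 39/7 + 145.278ms (3/7)
9. 2033.898ms @ 6 + 72.639ms (3/14)
10. 2106.538ms @ 87/14 + 72.639ms (3/14)
11. 2179.177ms @ 45/7 + 145.278ms (3/7)
12. 2324.455ms @ 48/7 + 72.639ms (3/14)
13. 2397.094ms @ 99/14 + 72.639ms (3/14)
14. 2469.734ms @ 51/7 + 72.639ms (3/14)
15. 2542.373ms @ 15/2 + 254.237ms (3/4)
16. 2796.61ms @ 33/4 + 254.237ms (3/4)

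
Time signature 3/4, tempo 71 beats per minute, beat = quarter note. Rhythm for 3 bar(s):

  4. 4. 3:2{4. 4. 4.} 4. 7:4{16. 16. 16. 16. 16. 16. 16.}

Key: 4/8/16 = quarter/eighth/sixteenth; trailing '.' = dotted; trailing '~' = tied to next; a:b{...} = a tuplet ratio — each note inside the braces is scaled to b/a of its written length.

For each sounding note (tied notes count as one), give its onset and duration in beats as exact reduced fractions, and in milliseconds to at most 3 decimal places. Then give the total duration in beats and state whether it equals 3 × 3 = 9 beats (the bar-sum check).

1) 0.0ms=0b +1267.606ms=3/2b
2) 1267.606ms=3/2b +1267.606ms=3/2b
3) 2535.211ms=3b +845.07ms=1b
4) 3380.282ms=4b +845.07ms=1b
5) 4225.352ms=5b +845.07ms=1b
6) 5070.423ms=6b +1267.606ms=3/2b
7) 6338.028ms=15/2b +181.087ms=3/14b
8) 6519.115ms=54/7b +181.087ms=3/14b
9) 6700.201ms=111/14b +181.087ms=3/14b
10) 6881.288ms=57/7b +181.087ms=3/14b
11) 7062.374ms=117/14b +181.087ms=3/14b
12) 7243.461ms=60/7b +181.087ms=3/14b
13) 7424.547ms=123/14b +181.087ms=3/14b
Σ=9b of 9 (71bpm 3/4) — PASS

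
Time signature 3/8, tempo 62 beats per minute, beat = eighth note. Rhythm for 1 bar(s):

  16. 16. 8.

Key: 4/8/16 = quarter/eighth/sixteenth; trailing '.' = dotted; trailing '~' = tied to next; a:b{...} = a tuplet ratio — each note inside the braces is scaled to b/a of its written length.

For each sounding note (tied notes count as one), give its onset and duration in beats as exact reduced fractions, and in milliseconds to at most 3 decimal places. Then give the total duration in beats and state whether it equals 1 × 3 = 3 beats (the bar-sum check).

1) 0.0ms=0b +725.806ms=3/4b
2) 725.806ms=3/4b +725.806ms=3/4b
3) 1451.613ms=3/2b +1451.613ms=3/2b
Σ=3b of 3 (62bpm 3/8) — PASS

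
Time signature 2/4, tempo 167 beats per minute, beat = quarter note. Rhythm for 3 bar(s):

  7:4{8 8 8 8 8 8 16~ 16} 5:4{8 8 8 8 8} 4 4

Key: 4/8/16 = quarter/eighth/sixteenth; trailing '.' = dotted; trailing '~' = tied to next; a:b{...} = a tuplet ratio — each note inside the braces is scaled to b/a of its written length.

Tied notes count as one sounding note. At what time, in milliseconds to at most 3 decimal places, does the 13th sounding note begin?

1. 0.0ms @ 0 + 102.652ms (2/7)
2. 102.652ms @ 2/7 + 102.652ms (2/7)
3. 205.304ms @ 4/7 + 102.652ms (2/7)
4. 307.956ms @ 6/7 + 102.652ms (2/7)
5. 410.607ms @ 8/7 + 102.652ms (2/7)
6. 513.259ms @ 10/7 + 102.652ms (2/7)
7. 615.911ms @ 12/7 + 102.652ms (2/7)
8. 718.563ms @ 2 + 143.713ms (2/5)
9. 862.275ms @ 12/5 + 143.713ms (2/5)
10. 1005.988ms @ 14/5 + 143.713ms (2/5)
11. 1149.701ms @ 16/5 + 143.713ms (2/5)
12. 1293.413ms @ 18/5 + 143.713ms (2/5)
13. 1437.126ms @ 4 + 359.281ms (1)
14. 1796.407ms @ 5 + 359.281ms (1)

note 13 onset = 4b = 1437.126ms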